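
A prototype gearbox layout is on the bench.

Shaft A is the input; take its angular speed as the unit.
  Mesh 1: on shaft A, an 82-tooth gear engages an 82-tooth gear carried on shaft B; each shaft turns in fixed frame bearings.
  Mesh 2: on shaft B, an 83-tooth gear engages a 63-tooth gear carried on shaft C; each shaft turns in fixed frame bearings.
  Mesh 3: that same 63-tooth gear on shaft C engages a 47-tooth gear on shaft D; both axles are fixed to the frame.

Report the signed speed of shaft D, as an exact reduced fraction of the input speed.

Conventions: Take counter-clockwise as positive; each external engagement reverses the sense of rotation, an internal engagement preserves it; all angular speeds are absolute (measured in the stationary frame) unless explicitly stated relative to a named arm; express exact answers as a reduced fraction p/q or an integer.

-83/47

3-mesh fixed-axis compound train (all bearings frame-fixed)
mesh 1 [82T→82T]: |ω|/ω_in = 1×82/82 = 1, sense flips to −
mesh 2 [83T→63T]: |ω|/ω_in = 1×83/63 = 83/63, sense flips to +
mesh 3 [63T→47T]: |ω|/ω_in = (83/63)×63/47 = 83/47, sense flips to −
signed output speed (× input speed) = -83/47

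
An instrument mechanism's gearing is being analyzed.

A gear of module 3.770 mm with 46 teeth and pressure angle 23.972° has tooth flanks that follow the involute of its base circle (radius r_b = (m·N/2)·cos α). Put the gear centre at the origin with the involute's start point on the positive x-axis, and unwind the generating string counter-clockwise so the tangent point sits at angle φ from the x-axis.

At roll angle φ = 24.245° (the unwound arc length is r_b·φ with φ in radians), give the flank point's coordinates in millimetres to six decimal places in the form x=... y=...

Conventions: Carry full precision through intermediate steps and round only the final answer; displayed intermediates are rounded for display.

class = single-mesh tooth geometry [base-circle involute, m = 3.770, 46T]
pitch radius r_p = m·N/2 = 3.770·46/2 = 86.710000
base radius r_b = r_p·cos α = 86.710000·cos 23.972° = 79.230752
roll angle φ = 24.245° = 0.42315508 rad
x = r_b·(cos φ + φ·sin φ) = 86.009893
y = r_b·(sin φ − φ·cos φ) = 1.965508

x=86.009893 y=1.965508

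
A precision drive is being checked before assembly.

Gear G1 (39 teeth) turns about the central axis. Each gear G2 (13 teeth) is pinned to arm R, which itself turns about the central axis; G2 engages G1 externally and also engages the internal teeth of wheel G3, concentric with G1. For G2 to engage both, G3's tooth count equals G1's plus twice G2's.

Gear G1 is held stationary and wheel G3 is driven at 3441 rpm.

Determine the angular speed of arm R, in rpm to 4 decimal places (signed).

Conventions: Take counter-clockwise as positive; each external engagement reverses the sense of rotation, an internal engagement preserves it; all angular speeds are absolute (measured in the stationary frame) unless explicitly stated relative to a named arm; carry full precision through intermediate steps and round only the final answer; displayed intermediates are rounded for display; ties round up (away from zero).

+2150.6250 rpm

topology: planetary set — G1 39T / G2 13T / G3 65T, arm = carrier (Willis)
normalise by the input: solve with ω_ring = 1, then scale by 3441 rpm
ring teeth: 39 + 2·13 = 65
39(ω_sun−ω_arm) = −65(ω_ring−ω_arm),  ω_sun = 0, ω_ring = 1
39(0−ω_arm) = −65(1−ω_arm)  ⇒  104·ω_arm = 65  ⇒  ω_arm = 5/8
scale: ω_arm = 5/8 × 3441 rpm = +2150.6250 rpm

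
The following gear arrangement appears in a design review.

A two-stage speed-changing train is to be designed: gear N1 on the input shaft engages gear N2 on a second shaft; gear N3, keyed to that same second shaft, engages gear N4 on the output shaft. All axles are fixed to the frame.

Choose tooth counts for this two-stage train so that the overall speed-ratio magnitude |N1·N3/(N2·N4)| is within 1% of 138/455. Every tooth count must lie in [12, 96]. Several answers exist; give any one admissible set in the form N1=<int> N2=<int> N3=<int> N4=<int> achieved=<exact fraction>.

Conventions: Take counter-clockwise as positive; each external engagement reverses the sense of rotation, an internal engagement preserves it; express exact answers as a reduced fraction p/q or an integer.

N1=12 N2=13 N3=23 N4=70 achieved=138/455

topology: fixed-axis compound train — 2 stages, target 138/455
target = 138/455 in lowest terms: an exact hit needs N1·N3 = k·138 and N2·N4 = k·455 for one integer k, every count in [12, 96]; additionally prefer no 1:1 stage (N1 ≠ N2, N3 ≠ N4)
k = 1: no 1:1-free in-range split of k·138 and k·455 into factor pairs; take k = 2
k = 2: N1·N3 = 276 = 12·23, N2·N4 = 910 = 13·70
achieved = 12·23/(13·70) = 138/455; |achieved − target| = 0 ≤ 69/22750 ✓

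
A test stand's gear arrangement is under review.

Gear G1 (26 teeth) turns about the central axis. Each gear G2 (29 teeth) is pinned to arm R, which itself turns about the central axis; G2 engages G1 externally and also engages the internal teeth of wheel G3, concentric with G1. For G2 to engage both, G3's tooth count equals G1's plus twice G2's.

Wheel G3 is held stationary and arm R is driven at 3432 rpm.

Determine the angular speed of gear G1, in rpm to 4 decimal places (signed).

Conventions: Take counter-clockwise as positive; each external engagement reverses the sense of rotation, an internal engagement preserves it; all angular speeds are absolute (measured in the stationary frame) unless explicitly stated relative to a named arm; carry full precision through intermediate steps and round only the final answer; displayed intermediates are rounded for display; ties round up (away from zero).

+14520.0000 rpm

topology: planetary set — G1 26T / G2 29T / G3 84T, arm = carrier (Willis)
normalise by the input: solve with ω_arm = 1, then scale by 3432 rpm
ring teeth: 26 + 2·29 = 84
26(ω_sun−ω_arm) = −84(ω_ring−ω_arm),  ω_ring = 0, ω_arm = 1
ω_sun = 1 − (84/26)(0−1) = 55/13
scale: ω_sun = 55/13 × 3432 rpm = +14520.0000 rpm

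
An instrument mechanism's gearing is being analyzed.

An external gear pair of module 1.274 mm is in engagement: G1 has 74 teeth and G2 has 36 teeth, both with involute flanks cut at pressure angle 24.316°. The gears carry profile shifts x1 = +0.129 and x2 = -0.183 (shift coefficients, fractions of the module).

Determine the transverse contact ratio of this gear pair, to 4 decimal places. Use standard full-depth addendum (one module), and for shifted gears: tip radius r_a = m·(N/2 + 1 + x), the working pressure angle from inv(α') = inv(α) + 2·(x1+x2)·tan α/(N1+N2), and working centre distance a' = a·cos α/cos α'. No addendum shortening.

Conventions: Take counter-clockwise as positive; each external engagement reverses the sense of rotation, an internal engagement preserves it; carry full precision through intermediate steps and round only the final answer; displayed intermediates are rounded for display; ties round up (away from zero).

1.5745

single-mesh involute tooth geometry (74T engaging 36T at module 1.274)
base radii: r_b1 = 42.956309, r_b2 = 20.897664
tip radii: r_a1 = 48.576346, r_a2 = 23.972858
inv(α') = inv(24.316°) + 2·(+0.129-0.183)·tan α/(74+36) = 0.02701564  ⇒  α' = 24.19078°
a' = a·cos α / cos α' = 70.0700·cos 24.316°/cos 24.19078° = 70.001037
action lengths: √(r_a1²−r_b1²) = 22.680761, √(r_a2²−r_b2²) = 11.746726
base pitch p_b = π·m·cos α = 3.647330
CR = (22.680761 + 11.746726 − 70.001037·sin 24.19078°)/3.647330 = 1.574502
contact ratio ≈ 1.5745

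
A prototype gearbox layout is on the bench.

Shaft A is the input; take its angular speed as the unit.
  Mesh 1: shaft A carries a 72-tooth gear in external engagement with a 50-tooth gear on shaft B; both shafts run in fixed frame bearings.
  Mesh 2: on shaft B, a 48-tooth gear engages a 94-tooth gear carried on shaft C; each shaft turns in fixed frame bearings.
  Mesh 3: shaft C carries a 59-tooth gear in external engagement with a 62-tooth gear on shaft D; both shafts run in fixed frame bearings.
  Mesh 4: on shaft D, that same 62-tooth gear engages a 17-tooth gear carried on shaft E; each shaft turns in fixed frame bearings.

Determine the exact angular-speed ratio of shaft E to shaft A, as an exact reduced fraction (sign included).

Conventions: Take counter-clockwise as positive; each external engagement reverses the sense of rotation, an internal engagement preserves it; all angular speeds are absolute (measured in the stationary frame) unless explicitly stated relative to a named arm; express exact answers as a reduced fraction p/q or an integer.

50976/19975

class = fixed-axis compound train [4 meshes; 4 ratios multiply, 4 sense flips]
mesh 1 [72T→50T]: running ratio 36/25, sense −
mesh 2 [48T→94T]: running ratio 864/1175, sense +
mesh 3 [59T→62T]: running ratio 25488/36425, sense −
mesh 4 [62T→17T]: running ratio 50976/19975, sense +
ω_out/ω_in = 50976/19975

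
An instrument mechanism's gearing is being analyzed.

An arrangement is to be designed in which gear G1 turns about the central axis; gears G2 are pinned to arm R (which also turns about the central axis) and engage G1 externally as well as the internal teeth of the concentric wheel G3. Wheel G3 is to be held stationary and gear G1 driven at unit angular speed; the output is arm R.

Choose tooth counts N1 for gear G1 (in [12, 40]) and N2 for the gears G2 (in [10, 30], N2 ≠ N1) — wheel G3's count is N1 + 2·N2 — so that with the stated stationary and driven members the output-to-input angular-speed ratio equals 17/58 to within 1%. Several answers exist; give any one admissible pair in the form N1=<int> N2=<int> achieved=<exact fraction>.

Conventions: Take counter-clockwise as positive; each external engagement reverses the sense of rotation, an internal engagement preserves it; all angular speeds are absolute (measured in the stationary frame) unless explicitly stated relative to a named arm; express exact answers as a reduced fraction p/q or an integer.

N1=17 N2=12 achieved=17/58

class = planetary set [ratio 17/58 wanted; Willis about the carrier]
Willis with ω_ring = 0: ω_arm/ω_sun = N1/(N1+N3); set equal to 17/58  ⇒  N3/N1 = 1/(17/58) − 1 = 41/17
N3 = N1 + 2·N2  ⇒  N2/N1 = (N3/N1 − 1)/2 = (41/17 − 1)/2 = 12/17
smallest multiple with N1 ≥ 12 and N2 ≥ 10: k = 1  ⇒  N1 = 1·17 = 17, N2 = 1·12 = 12 (N1 ≤ 40, N2 ≤ 30, N2 ≠ N1 ✓), N3 = 17 + 2·12 = 41
check: N1/(N1+N3) with N1 = 17, N3 = 41 gives 17/58; |achieved − target| = 0 ≤ 17/5800 ✓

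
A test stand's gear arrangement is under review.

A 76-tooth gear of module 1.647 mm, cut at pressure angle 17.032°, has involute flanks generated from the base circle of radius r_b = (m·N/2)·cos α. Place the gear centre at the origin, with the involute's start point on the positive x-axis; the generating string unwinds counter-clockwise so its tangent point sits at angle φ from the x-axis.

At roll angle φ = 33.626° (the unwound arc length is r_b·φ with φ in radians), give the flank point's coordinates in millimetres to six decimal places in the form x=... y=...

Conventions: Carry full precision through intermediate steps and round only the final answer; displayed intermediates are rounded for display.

x=69.276123 y=3.894959

recognized (one wheel, involute flank): single-mesh tooth geometry, m = 1.647, N = 76
pitch radius r_p = m·N/2 = 1.647·76/2 = 62.586000
base radius r_b = r_p·cos α = 62.586000·cos 17.032° = 59.841060
roll angle φ = 33.626° = 0.58688441 rad
x = r_b·(cos φ + φ·sin φ) = 69.276123
y = r_b·(sin φ − φ·cos φ) = 3.894959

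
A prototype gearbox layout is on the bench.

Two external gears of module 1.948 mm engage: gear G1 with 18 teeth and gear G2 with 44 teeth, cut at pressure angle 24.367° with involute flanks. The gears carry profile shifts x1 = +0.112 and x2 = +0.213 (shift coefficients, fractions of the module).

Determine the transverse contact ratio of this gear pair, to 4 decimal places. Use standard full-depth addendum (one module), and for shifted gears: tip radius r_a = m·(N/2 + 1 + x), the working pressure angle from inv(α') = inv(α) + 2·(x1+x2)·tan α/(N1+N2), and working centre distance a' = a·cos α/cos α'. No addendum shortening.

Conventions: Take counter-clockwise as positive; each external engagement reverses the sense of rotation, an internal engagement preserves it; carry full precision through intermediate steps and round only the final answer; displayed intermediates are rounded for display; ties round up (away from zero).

class = single-mesh tooth geometry [involute pair 18T × 44T, m = 1.948]
base radii: r_b1 = 15.970275, r_b2 = 39.038449
tip radii: r_a1 = 19.698176, r_a2 = 45.218924
inv(α') = inv(24.367°) + 2·(+0.112+0.213)·tan α/(18+44) = 0.03238986  ⇒  α' = 25.61856°
a' = a·cos α / cos α' = 60.3880·cos 24.367°/cos 25.61856° = 61.006079
action lengths: √(r_a1²−r_b1²) = 11.531195, √(r_a2²−r_b2²) = 22.819960
base pitch p_b = π·m·cos α = 5.574678
CR = (11.531195 + 22.819960 − 61.006079·sin 25.61856°)/5.574678 = 1.430303
contact ratio ≈ 1.4303

1.4303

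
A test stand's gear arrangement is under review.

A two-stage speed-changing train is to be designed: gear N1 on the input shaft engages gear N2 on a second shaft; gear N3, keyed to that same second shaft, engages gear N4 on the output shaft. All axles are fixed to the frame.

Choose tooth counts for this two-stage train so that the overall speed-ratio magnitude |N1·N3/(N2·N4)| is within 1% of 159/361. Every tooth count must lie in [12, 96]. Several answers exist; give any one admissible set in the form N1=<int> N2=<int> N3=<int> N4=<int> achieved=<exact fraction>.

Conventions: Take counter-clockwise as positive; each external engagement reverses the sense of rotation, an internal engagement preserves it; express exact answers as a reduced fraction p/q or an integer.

class = fixed-axis compound train [2-stage, 159/361 wanted]
target = 159/361 in lowest terms: an exact hit needs N1·N3 = k·159 and N2·N4 = k·361 for one integer k, every count in [12, 96]; additionally prefer no 1:1 stage (N1 ≠ N2, N3 ≠ N4)
k = 1…3: no 1:1-free in-range split of k·159 and k·361 into factor pairs; take k = 4
k = 4: N1·N3 = 636 = 12·53, N2·N4 = 1444 = 19·76
achieved = 12·53/(19·76) = 159/361; |achieved − target| = 0 ≤ 159/36100 ✓

N1=12 N2=19 N3=53 N4=76 achieved=159/361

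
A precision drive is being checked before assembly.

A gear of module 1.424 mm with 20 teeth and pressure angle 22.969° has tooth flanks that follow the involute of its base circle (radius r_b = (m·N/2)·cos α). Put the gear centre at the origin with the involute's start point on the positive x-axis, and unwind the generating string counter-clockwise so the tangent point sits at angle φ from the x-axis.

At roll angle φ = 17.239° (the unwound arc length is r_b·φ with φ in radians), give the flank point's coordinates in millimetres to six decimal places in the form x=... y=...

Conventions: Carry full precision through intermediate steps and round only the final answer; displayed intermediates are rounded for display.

x=13.691085 y=0.117963

class = single-mesh tooth geometry [base-circle involute, m = 1.424, 20T]
pitch radius r_p = m·N/2 = 1.424·20/2 = 14.240000
base radius r_b = r_p·cos α = 14.240000·cos 22.969° = 13.110998
roll angle φ = 17.239° = 0.30087731 rad
x = r_b·(cos φ + φ·sin φ) = 13.691085
y = r_b·(sin φ − φ·cos φ) = 0.117963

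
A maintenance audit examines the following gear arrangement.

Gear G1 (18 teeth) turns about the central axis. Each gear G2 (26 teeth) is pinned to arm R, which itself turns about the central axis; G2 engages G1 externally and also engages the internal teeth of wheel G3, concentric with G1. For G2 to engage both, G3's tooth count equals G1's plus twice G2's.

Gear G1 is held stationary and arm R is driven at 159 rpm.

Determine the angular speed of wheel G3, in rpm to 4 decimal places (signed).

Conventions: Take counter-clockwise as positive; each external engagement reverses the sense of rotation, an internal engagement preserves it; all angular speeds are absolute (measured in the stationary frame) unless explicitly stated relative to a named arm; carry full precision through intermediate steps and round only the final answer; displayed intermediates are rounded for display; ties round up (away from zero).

+199.8857 rpm

recognized (axles ride arm R): planetary set, 18/26/70 teeth
normalise by the input: solve with ω_arm = 1, then scale by 159 rpm
ring teeth: 18 + 2·26 = 70
18(ω_sun−ω_arm) = −70(ω_ring−ω_arm),  ω_sun = 0, ω_arm = 1
ω_ring = 1 − (18/70)(0−1) = 44/35
scale: ω_ring = 44/35 × 159 rpm = +199.8857 rpm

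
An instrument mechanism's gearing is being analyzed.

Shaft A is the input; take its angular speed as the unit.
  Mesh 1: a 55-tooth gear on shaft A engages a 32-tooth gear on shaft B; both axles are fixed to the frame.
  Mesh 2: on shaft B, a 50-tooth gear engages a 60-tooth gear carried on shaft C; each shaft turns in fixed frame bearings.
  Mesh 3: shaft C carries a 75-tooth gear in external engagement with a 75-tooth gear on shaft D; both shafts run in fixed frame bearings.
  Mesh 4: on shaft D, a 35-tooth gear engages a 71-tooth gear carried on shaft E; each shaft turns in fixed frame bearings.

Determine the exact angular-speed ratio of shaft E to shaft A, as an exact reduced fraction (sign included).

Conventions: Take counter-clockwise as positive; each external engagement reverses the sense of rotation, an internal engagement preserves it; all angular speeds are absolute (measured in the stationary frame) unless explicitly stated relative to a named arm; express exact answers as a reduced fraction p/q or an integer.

9625/13632

class = fixed-axis compound train [4 meshes; 4 ratios multiply, 4 sense flips]
mesh 1 [55T→32T]: running ratio 55/32, sense −
mesh 2 [50T→60T]: running ratio 275/192, sense +
mesh 3 [75T→75T]: running ratio 275/192, sense −
mesh 4 [35T→71T]: running ratio 9625/13632, sense +
ω_out/ω_in = 9625/13632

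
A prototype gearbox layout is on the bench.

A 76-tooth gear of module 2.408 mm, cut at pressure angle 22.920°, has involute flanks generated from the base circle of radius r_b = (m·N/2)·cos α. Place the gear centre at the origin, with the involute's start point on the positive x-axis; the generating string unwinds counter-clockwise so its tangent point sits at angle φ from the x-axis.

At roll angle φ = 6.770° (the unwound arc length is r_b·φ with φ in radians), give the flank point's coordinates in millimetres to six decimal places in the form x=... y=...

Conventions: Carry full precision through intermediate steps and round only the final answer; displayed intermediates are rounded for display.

topology: single-mesh involute geometry — m = 2.408, N = 76
pitch radius r_p = m·N/2 = 2.408·76/2 = 91.504000
base radius r_b = r_p·cos α = 91.504000·cos 22.920° = 84.279715
roll angle φ = 6.770° = 0.11815879 rad
x = r_b·(cos φ + φ·sin φ) = 84.865999
y = r_b·(sin φ − φ·cos φ) = 0.046280

x=84.865999 y=0.046280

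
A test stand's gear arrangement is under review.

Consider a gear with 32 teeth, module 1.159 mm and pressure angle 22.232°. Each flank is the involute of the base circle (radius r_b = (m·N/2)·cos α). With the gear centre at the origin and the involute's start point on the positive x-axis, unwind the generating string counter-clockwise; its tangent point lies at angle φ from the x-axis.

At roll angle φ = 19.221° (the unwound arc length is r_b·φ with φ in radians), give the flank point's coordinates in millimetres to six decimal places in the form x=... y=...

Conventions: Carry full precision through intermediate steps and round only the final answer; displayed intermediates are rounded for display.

single-mesh involute tooth geometry (32T wheel at module 1.159)
pitch radius r_p = m·N/2 = 1.159·32/2 = 18.544000
base radius r_b = r_p·cos α = 18.544000·cos 22.232° = 17.165428
roll angle φ = 19.221° = 0.33546974 rad
x = r_b·(cos φ + φ·sin φ) = 18.104320
y = r_b·(sin φ − φ·cos φ) = 0.213598

x=18.104320 y=0.213598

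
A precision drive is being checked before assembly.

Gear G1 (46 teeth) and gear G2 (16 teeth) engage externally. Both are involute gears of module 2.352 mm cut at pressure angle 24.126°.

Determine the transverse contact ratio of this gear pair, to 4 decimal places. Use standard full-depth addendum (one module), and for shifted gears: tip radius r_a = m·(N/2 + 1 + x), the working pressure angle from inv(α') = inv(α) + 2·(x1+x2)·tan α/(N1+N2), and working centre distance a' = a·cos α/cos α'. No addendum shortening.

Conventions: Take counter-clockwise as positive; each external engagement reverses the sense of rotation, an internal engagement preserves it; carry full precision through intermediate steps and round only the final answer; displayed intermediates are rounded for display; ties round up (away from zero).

single-mesh involute tooth geometry (46T engaging 16T at module 2.352)
base radii: r_b1 = 49.370649, r_b2 = 17.172400
tip radii: r_a1 = 56.448000, r_a2 = 21.168000
no profile shift: α' = α, a' = a
action lengths: √(r_a1²−r_b1²) = 27.366325, √(r_a2²−r_b2²) = 12.377113
base pitch p_b = π·m·cos α = 6.743586
CR = (27.366325 + 12.377113 − 72.912000·sin 24.12600°)/6.743586 = 1.474149
contact ratio ≈ 1.4741

1.4741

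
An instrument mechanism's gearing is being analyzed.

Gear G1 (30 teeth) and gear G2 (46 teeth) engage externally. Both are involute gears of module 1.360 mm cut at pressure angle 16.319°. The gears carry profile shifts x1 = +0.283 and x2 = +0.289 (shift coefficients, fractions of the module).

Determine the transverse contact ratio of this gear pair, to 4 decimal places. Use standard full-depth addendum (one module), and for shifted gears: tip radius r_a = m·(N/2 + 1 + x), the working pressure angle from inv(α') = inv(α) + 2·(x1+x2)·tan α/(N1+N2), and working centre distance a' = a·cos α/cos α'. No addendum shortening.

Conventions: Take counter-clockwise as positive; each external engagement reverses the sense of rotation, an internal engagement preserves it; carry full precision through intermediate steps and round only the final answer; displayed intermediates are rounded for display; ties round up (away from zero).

1.7604

topology: single-mesh involute geometry — m = 1.360, 30T/46T pair
base radii: r_b1 = 19.578128, r_b2 = 30.019797
tip radii: r_a1 = 22.144880, r_a2 = 33.033040
inv(α') = inv(16.319°) + 2·(+0.283+0.289)·tan α/(30+46) = 0.01236730  ⇒  α' = 18.83032°
a' = a·cos α / cos α' = 51.6800·cos 16.319°/cos 18.83032° = 52.402585
action lengths: √(r_a1²−r_b1²) = 10.348556, √(r_a2²−r_b2²) = 13.783815
base pitch p_b = π·m·cos α = 4.100434
CR = (10.348556 + 13.783815 − 52.402585·sin 18.83032°)/4.100434 = 1.760440
contact ratio ≈ 1.7604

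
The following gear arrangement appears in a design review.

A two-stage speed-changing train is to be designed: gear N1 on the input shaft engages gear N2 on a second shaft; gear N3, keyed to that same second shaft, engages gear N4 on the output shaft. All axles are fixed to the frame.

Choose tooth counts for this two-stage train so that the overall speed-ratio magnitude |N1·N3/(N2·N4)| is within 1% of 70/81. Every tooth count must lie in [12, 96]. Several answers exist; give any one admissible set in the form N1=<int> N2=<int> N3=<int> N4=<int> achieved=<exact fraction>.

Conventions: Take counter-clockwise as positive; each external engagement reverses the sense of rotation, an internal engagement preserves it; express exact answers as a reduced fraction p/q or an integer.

topology: fixed-axis compound train — 2 stages, target 70/81
target = 70/81 in lowest terms: an exact hit needs N1·N3 = k·70 and N2·N4 = k·81 for one integer k, every count in [12, 96]; additionally prefer no 1:1 stage (N1 ≠ N2, N3 ≠ N4)
k = 1…3: no 1:1-free in-range split of k·70 and k·81 into factor pairs; take k = 4
k = 4: N1·N3 = 280 = 14·20, N2·N4 = 324 = 12·27
achieved = 14·20/(12·27) = 70/81; |achieved − target| = 0 ≤ 7/810 ✓

N1=14 N2=12 N3=20 N4=27 achieved=70/81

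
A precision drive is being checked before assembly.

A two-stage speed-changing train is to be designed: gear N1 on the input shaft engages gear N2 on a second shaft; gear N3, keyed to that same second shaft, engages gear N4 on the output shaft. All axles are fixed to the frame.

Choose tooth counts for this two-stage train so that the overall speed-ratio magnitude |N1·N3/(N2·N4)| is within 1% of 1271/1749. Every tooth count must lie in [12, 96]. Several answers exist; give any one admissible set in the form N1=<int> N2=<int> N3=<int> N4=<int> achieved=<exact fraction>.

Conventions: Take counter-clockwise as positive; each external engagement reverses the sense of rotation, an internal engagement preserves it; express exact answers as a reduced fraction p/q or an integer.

N1=31 N2=33 N3=41 N4=53 achieved=1271/1749

2-stage fixed-axis compound train for ratio 1271/1749
target = 1271/1749 in lowest terms: an exact hit needs N1·N3 = k·1271 and N2·N4 = k·1749 for one integer k, every count in [12, 96]; additionally prefer no 1:1 stage (N1 ≠ N2, N3 ≠ N4)
k = 1: N1·N3 = 1271 = 31·41, N2·N4 = 1749 = 33·53
achieved = 31·41/(33·53) = 1271/1749; |achieved − target| = 0 ≤ 1271/174900 ✓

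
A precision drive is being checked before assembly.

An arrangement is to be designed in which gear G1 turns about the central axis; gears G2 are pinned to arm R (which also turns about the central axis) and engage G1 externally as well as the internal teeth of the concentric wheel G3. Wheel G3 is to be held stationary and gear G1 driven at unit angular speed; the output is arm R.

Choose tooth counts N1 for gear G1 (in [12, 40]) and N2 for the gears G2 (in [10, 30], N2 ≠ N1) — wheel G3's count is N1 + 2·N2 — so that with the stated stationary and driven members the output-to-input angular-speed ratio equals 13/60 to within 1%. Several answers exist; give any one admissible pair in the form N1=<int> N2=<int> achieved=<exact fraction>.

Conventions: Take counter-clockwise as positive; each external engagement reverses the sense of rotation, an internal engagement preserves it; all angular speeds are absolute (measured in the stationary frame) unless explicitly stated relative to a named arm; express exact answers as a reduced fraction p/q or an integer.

planetary set to be sized for 13/60 (Willis relation)
Willis with ω_ring = 0: ω_arm/ω_sun = N1/(N1+N3); set equal to 13/60  ⇒  N3/N1 = 1/(13/60) − 1 = 47/13
N3 = N1 + 2·N2  ⇒  N2/N1 = (N3/N1 − 1)/2 = (47/13 − 1)/2 = 17/13
smallest multiple with N1 ≥ 12 and N2 ≥ 10: k = 1  ⇒  N1 = 1·13 = 13, N2 = 1·17 = 17 (N1 ≤ 40, N2 ≤ 30, N2 ≠ N1 ✓), N3 = 13 + 2·17 = 47
check: N1/(N1+N3) with N1 = 13, N3 = 47 gives 13/60; |achieved − target| = 0 ≤ 13/6000 ✓

N1=13 N2=17 achieved=13/60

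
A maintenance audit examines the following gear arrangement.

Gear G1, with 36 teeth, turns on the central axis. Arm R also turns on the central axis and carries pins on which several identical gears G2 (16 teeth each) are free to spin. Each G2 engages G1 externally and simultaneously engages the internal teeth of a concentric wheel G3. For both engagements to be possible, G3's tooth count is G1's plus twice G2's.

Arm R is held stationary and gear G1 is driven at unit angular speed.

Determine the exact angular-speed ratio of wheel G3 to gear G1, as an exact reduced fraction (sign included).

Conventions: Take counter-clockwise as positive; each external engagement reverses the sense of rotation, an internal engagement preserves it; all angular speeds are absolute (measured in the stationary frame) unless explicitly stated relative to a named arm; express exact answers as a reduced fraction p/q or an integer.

topology: planetary set — G1 36T / G2 16T / G3 68T, arm = carrier (Willis)
ring teeth: 36 + 2·16 = 68
36(ω_sun−ω_arm) = −68(ω_ring−ω_arm),  ω_arm = 0, ω_sun = 1
ω_ring = 0 − (36/68)(1−0) = -9/17
ω_out/ω_in = -9/17

-9/17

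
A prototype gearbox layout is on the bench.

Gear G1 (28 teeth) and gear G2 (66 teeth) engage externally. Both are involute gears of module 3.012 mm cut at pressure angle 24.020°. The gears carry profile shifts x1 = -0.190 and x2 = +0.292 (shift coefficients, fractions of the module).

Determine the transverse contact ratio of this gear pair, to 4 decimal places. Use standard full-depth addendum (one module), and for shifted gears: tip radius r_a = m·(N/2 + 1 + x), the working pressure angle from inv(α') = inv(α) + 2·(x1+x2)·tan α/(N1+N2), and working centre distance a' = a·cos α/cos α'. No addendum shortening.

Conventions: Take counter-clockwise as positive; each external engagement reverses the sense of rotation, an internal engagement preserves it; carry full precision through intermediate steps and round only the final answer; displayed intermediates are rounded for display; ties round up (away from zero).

topology: single-mesh involute geometry — m = 3.012, 28T/66T pair
base radii: r_b1 = 38.516396, r_b2 = 90.788647
tip radii: r_a1 = 44.607720, r_a2 = 103.287504
inv(α') = inv(24.020°) + 2·(-0.190+0.292)·tan α/(28+66) = 0.02738607  ⇒  α' = 24.29544°
a' = a·cos α / cos α' = 141.5640·cos 24.020°/cos 24.29544° = 141.869573
action lengths: √(r_a1²−r_b1²) = 22.501910, √(r_a2²−r_b2²) = 49.251702
base pitch p_b = π·m·cos α = 8.643059
CR = (22.501910 + 49.251702 − 141.869573·sin 24.29544°)/8.643059 = 1.548357
contact ratio ≈ 1.5484

1.5484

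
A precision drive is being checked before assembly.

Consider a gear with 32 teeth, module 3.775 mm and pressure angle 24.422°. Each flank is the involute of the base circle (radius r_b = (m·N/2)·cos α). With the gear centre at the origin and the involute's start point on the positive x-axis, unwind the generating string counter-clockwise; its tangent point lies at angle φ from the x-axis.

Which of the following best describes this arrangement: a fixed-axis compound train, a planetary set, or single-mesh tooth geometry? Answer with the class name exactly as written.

recognized (one wheel, involute flank): single-mesh tooth geometry, m = 3.775, N = 32
classification: single-mesh tooth geometry

single-mesh tooth geometry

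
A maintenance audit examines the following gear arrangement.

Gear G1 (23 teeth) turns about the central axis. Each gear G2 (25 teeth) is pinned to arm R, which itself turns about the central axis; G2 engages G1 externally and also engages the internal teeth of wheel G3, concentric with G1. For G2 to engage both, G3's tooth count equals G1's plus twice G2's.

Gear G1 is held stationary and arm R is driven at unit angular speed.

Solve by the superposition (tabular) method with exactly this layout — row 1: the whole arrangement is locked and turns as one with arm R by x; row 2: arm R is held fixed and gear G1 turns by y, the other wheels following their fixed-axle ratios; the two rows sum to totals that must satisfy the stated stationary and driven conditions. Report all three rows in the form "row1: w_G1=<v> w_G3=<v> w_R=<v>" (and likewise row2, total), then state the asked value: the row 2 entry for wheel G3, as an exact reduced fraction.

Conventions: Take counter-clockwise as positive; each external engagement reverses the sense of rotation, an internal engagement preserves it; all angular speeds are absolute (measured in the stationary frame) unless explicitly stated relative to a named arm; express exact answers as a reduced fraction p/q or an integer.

recognized (axles ride arm R): planetary set, 23/25/73 teeth
row 1: whole set turns with the arm by x
row 2: sun turns y, ring = −(23/73)·y, arm 0
boundary: total ω_sun = x + y = 0 and total ω_arm = x = 1  ⇒  y = -1, x = 1
row 2 ring = −(23/73)·(-1) = 23/73
totals (row 1 + row 2): sun 1 + (-1) = 0, ring 1 + 23/73 = 96/73, arm 1 + 0 = 1
asked cell (row2, ring) = 23/73

row1: w_G1=1 w_G3=1 w_R=1
row2: w_G1=-1 w_G3=23/73 w_R=0
total: w_G1=0 w_G3=96/73 w_R=1
asked value: 23/73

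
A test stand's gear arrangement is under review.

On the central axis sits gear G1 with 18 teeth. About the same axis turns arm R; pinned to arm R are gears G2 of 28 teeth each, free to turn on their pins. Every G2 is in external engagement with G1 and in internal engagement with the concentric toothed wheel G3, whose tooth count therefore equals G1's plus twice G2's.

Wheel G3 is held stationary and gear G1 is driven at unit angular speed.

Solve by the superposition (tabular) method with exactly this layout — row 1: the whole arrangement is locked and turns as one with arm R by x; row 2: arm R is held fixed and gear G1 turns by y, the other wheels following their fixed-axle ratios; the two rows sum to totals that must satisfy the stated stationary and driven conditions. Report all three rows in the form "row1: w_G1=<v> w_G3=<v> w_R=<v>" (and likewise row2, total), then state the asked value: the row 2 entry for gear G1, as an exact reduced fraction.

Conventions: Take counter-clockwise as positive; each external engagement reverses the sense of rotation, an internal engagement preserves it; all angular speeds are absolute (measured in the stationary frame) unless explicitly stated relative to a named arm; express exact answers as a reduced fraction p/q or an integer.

row1: w_G1=9/46 w_G3=9/46 w_R=9/46
row2: w_G1=37/46 w_G3=-9/46 w_R=0
total: w_G1=1 w_G3=0 w_R=9/46
asked value: 37/46

planetary set (18T centre, 28T on arm, 74T internal) — Willis relation
row 1 — lock + rotate with arm: ω_sun = ω_ring = ω_arm = x
row 2 — arm fixed, fixed-axis ratios: sun y, ring −(18/74)·y, arm 0
boundary: total ω_ring = x − (18/74)·y = 0 and total ω_sun = x + y = 1  ⇒  y = 37/46, x = 9/46
row 2 ring = −(18/74)·37/46 = -9/46
totals (row 1 + row 2): sun 9/46 + 37/46 = 1, ring 9/46 + (-9/46) = 0, arm 9/46 + 0 = 9/46
asked cell (row2, sun) = 37/46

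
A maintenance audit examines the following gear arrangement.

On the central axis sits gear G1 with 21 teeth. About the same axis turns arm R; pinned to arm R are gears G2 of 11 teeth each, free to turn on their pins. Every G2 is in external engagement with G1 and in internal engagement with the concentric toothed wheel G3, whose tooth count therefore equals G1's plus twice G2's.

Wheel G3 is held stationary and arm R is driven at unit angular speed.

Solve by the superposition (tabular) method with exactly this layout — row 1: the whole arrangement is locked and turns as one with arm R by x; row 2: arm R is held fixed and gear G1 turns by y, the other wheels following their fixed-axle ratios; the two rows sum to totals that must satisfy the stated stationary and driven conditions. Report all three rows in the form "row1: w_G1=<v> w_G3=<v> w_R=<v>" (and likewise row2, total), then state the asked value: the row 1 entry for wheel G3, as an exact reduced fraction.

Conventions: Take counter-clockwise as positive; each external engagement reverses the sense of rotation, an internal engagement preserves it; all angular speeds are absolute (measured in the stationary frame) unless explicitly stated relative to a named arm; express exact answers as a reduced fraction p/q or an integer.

row1: w_G1=1 w_G3=1 w_R=1
row2: w_G1=43/21 w_G3=-1 w_R=0
total: w_G1=64/21 w_G3=0 w_R=1
asked value: 1

class = planetary set [G3 = 21+2·11 = 43; Willis about the carrier]
row 1 — lock + rotate with arm: ω_sun = ω_ring = ω_arm = x
superposition row 2 [arm held]: sun y, ring −(21/43)·y, arm 0
boundary: total ω_ring = x − (21/43)·y = 0 and total ω_arm = x = 1  ⇒  y = 43/21, x = 1
row 2 ring = −(21/43)·43/21 = -1
totals (row 1 + row 2): sun 1 + 43/21 = 64/21, ring 1 + (-1) = 0, arm 1 + 0 = 1
asked cell (row1, ring) = 1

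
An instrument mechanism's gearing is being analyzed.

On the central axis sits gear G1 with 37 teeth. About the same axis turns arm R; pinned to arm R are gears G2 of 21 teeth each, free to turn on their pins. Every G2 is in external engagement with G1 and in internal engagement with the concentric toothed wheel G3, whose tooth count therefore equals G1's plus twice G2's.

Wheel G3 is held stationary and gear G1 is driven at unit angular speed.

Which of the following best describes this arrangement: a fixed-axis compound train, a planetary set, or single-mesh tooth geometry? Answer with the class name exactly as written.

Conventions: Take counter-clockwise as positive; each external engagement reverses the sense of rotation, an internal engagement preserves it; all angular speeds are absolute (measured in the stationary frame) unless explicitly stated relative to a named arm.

planetary set (37T centre, 21T on arm, 79T internal) — Willis relation
classification: planetary set

planetary set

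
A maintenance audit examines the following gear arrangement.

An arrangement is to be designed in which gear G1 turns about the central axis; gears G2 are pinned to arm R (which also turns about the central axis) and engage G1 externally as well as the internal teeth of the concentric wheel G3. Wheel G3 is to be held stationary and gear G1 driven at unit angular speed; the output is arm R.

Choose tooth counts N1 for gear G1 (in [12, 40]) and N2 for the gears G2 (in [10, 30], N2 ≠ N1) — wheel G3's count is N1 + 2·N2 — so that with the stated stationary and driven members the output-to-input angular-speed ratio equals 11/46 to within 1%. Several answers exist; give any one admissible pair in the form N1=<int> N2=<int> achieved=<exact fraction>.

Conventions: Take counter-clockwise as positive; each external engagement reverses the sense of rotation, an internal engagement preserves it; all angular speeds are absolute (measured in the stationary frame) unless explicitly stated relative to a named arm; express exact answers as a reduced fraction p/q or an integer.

N1=22 N2=24 achieved=11/46

design class (target 11/46): planetary set
Willis with ω_ring = 0: ω_arm/ω_sun = N1/(N1+N3); set equal to 11/46  ⇒  N3/N1 = 1/(11/46) − 1 = 35/11
N3 = N1 + 2·N2  ⇒  N2/N1 = (N3/N1 − 1)/2 = (35/11 − 1)/2 = 12/11
smallest multiple with N1 ≥ 12 and N2 ≥ 10: k = 2  ⇒  N1 = 2·11 = 22, N2 = 2·12 = 24 (N1 ≤ 40, N2 ≤ 30, N2 ≠ N1 ✓), N3 = 22 + 2·24 = 70
check: N1/(N1+N3) with N1 = 22, N3 = 70 gives 11/46; |achieved − target| = 0 ≤ 11/4600 ✓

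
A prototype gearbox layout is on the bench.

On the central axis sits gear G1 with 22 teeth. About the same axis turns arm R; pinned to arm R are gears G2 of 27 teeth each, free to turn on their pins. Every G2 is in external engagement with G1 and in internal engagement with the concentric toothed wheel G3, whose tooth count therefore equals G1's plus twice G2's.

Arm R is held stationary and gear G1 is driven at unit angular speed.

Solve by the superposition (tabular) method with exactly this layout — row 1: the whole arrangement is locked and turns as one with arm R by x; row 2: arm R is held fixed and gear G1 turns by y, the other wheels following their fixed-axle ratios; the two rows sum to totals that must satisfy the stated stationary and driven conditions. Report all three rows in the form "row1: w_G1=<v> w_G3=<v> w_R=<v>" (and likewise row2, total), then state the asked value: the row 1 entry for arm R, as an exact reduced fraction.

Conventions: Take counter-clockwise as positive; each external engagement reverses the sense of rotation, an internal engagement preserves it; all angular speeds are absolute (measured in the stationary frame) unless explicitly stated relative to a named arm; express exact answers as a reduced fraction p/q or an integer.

row1: w_G1=0 w_G3=0 w_R=0
row2: w_G1=1 w_G3=-11/38 w_R=0
total: w_G1=1 w_G3=-11/38 w_R=0
asked value: 0

planetary set (22T centre, 27T on arm, 76T internal) — Willis relation
row 1 (train locked, turned with arm): all members turn x
row 2 — arm fixed, fixed-axis ratios: sun y, ring −(22/76)·y, arm 0
boundary: total ω_arm = x = 0 and total ω_sun = x + y = 1  ⇒  y = 1, x = 0
row 2 ring = −(22/76)·1 = -11/38
totals (row 1 + row 2): sun 0 + 1 = 1, ring 0 + (-11/38) = -11/38, arm 0 + 0 = 0
asked cell (row1, arm) = 0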